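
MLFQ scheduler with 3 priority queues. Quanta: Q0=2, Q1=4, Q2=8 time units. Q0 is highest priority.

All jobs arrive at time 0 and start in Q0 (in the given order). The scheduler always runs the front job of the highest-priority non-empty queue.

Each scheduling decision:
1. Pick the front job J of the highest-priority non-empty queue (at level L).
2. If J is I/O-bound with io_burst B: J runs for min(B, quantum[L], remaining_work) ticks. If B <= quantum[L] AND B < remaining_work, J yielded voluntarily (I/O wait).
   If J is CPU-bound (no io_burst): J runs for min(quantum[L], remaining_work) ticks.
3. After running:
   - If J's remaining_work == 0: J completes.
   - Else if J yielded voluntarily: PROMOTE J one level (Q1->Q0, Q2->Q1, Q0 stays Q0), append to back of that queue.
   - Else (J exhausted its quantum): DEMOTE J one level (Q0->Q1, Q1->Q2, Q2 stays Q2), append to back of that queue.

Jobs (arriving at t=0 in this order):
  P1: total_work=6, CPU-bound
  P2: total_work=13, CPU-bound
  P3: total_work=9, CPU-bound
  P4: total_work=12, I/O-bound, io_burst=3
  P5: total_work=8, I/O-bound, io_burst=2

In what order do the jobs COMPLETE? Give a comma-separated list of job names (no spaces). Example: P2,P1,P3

Answer: P5,P1,P4,P2,P3

Derivation:
t=0-2: P1@Q0 runs 2, rem=4, quantum used, demote→Q1. Q0=[P2,P3,P4,P5] Q1=[P1] Q2=[]
t=2-4: P2@Q0 runs 2, rem=11, quantum used, demote→Q1. Q0=[P3,P4,P5] Q1=[P1,P2] Q2=[]
t=4-6: P3@Q0 runs 2, rem=7, quantum used, demote→Q1. Q0=[P4,P5] Q1=[P1,P2,P3] Q2=[]
t=6-8: P4@Q0 runs 2, rem=10, quantum used, demote→Q1. Q0=[P5] Q1=[P1,P2,P3,P4] Q2=[]
t=8-10: P5@Q0 runs 2, rem=6, I/O yield, promote→Q0. Q0=[P5] Q1=[P1,P2,P3,P4] Q2=[]
t=10-12: P5@Q0 runs 2, rem=4, I/O yield, promote→Q0. Q0=[P5] Q1=[P1,P2,P3,P4] Q2=[]
t=12-14: P5@Q0 runs 2, rem=2, I/O yield, promote→Q0. Q0=[P5] Q1=[P1,P2,P3,P4] Q2=[]
t=14-16: P5@Q0 runs 2, rem=0, completes. Q0=[] Q1=[P1,P2,P3,P4] Q2=[]
t=16-20: P1@Q1 runs 4, rem=0, completes. Q0=[] Q1=[P2,P3,P4] Q2=[]
t=20-24: P2@Q1 runs 4, rem=7, quantum used, demote→Q2. Q0=[] Q1=[P3,P4] Q2=[P2]
t=24-28: P3@Q1 runs 4, rem=3, quantum used, demote→Q2. Q0=[] Q1=[P4] Q2=[P2,P3]
t=28-31: P4@Q1 runs 3, rem=7, I/O yield, promote→Q0. Q0=[P4] Q1=[] Q2=[P2,P3]
t=31-33: P4@Q0 runs 2, rem=5, quantum used, demote→Q1. Q0=[] Q1=[P4] Q2=[P2,P3]
t=33-36: P4@Q1 runs 3, rem=2, I/O yield, promote→Q0. Q0=[P4] Q1=[] Q2=[P2,P3]
t=36-38: P4@Q0 runs 2, rem=0, completes. Q0=[] Q1=[] Q2=[P2,P3]
t=38-45: P2@Q2 runs 7, rem=0, completes. Q0=[] Q1=[] Q2=[P3]
t=45-48: P3@Q2 runs 3, rem=0, completes. Q0=[] Q1=[] Q2=[]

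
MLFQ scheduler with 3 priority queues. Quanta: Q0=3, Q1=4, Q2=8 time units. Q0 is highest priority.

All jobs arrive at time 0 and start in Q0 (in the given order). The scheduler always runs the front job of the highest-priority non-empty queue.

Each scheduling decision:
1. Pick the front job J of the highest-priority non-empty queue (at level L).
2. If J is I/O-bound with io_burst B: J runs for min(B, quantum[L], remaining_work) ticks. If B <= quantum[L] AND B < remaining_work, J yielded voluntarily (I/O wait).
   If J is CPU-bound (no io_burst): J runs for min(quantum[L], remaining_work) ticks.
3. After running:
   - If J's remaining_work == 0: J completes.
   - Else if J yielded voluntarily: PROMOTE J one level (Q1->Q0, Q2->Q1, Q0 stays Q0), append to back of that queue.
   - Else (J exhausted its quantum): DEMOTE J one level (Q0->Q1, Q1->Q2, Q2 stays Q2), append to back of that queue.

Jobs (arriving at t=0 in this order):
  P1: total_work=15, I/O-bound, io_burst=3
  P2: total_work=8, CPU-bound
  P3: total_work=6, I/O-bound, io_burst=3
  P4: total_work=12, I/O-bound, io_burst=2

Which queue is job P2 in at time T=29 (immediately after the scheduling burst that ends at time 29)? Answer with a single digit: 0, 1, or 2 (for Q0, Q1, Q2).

Answer: 1

Derivation:
t=0-3: P1@Q0 runs 3, rem=12, I/O yield, promote→Q0. Q0=[P2,P3,P4,P1] Q1=[] Q2=[]
t=3-6: P2@Q0 runs 3, rem=5, quantum used, demote→Q1. Q0=[P3,P4,P1] Q1=[P2] Q2=[]
t=6-9: P3@Q0 runs 3, rem=3, I/O yield, promote→Q0. Q0=[P4,P1,P3] Q1=[P2] Q2=[]
t=9-11: P4@Q0 runs 2, rem=10, I/O yield, promote→Q0. Q0=[P1,P3,P4] Q1=[P2] Q2=[]
t=11-14: P1@Q0 runs 3, rem=9, I/O yield, promote→Q0. Q0=[P3,P4,P1] Q1=[P2] Q2=[]
t=14-17: P3@Q0 runs 3, rem=0, completes. Q0=[P4,P1] Q1=[P2] Q2=[]
t=17-19: P4@Q0 runs 2, rem=8, I/O yield, promote→Q0. Q0=[P1,P4] Q1=[P2] Q2=[]
t=19-22: P1@Q0 runs 3, rem=6, I/O yield, promote→Q0. Q0=[P4,P1] Q1=[P2] Q2=[]
t=22-24: P4@Q0 runs 2, rem=6, I/O yield, promote→Q0. Q0=[P1,P4] Q1=[P2] Q2=[]
t=24-27: P1@Q0 runs 3, rem=3, I/O yield, promote→Q0. Q0=[P4,P1] Q1=[P2] Q2=[]
t=27-29: P4@Q0 runs 2, rem=4, I/O yield, promote→Q0. Q0=[P1,P4] Q1=[P2] Q2=[]
t=29-32: P1@Q0 runs 3, rem=0, completes. Q0=[P4] Q1=[P2] Q2=[]
t=32-34: P4@Q0 runs 2, rem=2, I/O yield, promote→Q0. Q0=[P4] Q1=[P2] Q2=[]
t=34-36: P4@Q0 runs 2, rem=0, completes. Q0=[] Q1=[P2] Q2=[]
t=36-40: P2@Q1 runs 4, rem=1, quantum used, demote→Q2. Q0=[] Q1=[] Q2=[P2]
t=40-41: P2@Q2 runs 1, rem=0, completes. Q0=[] Q1=[] Q2=[]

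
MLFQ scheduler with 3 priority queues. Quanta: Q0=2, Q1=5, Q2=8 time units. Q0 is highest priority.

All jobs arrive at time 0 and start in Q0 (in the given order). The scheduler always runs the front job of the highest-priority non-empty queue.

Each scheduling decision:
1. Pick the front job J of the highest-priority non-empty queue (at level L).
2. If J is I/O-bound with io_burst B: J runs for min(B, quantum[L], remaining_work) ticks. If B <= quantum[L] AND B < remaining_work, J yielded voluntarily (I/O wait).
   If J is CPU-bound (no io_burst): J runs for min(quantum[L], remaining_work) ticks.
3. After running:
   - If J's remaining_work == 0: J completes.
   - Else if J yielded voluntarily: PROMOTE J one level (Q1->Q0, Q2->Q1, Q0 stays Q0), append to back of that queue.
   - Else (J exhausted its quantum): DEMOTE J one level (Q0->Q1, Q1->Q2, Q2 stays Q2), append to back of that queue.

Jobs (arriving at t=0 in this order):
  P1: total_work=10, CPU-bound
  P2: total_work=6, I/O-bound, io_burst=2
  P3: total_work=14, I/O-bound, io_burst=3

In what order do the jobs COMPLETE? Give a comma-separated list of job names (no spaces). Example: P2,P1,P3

t=0-2: P1@Q0 runs 2, rem=8, quantum used, demote→Q1. Q0=[P2,P3] Q1=[P1] Q2=[]
t=2-4: P2@Q0 runs 2, rem=4, I/O yield, promote→Q0. Q0=[P3,P2] Q1=[P1] Q2=[]
t=4-6: P3@Q0 runs 2, rem=12, quantum used, demote→Q1. Q0=[P2] Q1=[P1,P3] Q2=[]
t=6-8: P2@Q0 runs 2, rem=2, I/O yield, promote→Q0. Q0=[P2] Q1=[P1,P3] Q2=[]
t=8-10: P2@Q0 runs 2, rem=0, completes. Q0=[] Q1=[P1,P3] Q2=[]
t=10-15: P1@Q1 runs 5, rem=3, quantum used, demote→Q2. Q0=[] Q1=[P3] Q2=[P1]
t=15-18: P3@Q1 runs 3, rem=9, I/O yield, promote→Q0. Q0=[P3] Q1=[] Q2=[P1]
t=18-20: P3@Q0 runs 2, rem=7, quantum used, demote→Q1. Q0=[] Q1=[P3] Q2=[P1]
t=20-23: P3@Q1 runs 3, rem=4, I/O yield, promote→Q0. Q0=[P3] Q1=[] Q2=[P1]
t=23-25: P3@Q0 runs 2, rem=2, quantum used, demote→Q1. Q0=[] Q1=[P3] Q2=[P1]
t=25-27: P3@Q1 runs 2, rem=0, completes. Q0=[] Q1=[] Q2=[P1]
t=27-30: P1@Q2 runs 3, rem=0, completes. Q0=[] Q1=[] Q2=[]

Answer: P2,P3,P1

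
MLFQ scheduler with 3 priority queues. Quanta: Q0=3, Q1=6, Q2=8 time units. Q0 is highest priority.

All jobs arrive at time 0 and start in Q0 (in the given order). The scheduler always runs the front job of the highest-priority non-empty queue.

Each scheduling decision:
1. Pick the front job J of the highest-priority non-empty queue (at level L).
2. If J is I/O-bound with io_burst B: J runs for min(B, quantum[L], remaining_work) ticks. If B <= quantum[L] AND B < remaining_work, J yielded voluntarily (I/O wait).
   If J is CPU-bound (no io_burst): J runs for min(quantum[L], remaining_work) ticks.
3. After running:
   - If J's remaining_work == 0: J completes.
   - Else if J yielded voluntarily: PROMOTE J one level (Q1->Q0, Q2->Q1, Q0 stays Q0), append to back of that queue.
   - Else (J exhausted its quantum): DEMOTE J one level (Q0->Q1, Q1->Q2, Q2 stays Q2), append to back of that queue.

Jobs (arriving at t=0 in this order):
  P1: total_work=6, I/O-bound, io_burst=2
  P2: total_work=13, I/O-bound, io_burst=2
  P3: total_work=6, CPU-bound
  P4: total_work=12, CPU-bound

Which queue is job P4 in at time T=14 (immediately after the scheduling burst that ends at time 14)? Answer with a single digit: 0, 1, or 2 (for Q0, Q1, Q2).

Answer: 1

Derivation:
t=0-2: P1@Q0 runs 2, rem=4, I/O yield, promote→Q0. Q0=[P2,P3,P4,P1] Q1=[] Q2=[]
t=2-4: P2@Q0 runs 2, rem=11, I/O yield, promote→Q0. Q0=[P3,P4,P1,P2] Q1=[] Q2=[]
t=4-7: P3@Q0 runs 3, rem=3, quantum used, demote→Q1. Q0=[P4,P1,P2] Q1=[P3] Q2=[]
t=7-10: P4@Q0 runs 3, rem=9, quantum used, demote→Q1. Q0=[P1,P2] Q1=[P3,P4] Q2=[]
t=10-12: P1@Q0 runs 2, rem=2, I/O yield, promote→Q0. Q0=[P2,P1] Q1=[P3,P4] Q2=[]
t=12-14: P2@Q0 runs 2, rem=9, I/O yield, promote→Q0. Q0=[P1,P2] Q1=[P3,P4] Q2=[]
t=14-16: P1@Q0 runs 2, rem=0, completes. Q0=[P2] Q1=[P3,P4] Q2=[]
t=16-18: P2@Q0 runs 2, rem=7, I/O yield, promote→Q0. Q0=[P2] Q1=[P3,P4] Q2=[]
t=18-20: P2@Q0 runs 2, rem=5, I/O yield, promote→Q0. Q0=[P2] Q1=[P3,P4] Q2=[]
t=20-22: P2@Q0 runs 2, rem=3, I/O yield, promote→Q0. Q0=[P2] Q1=[P3,P4] Q2=[]
t=22-24: P2@Q0 runs 2, rem=1, I/O yield, promote→Q0. Q0=[P2] Q1=[P3,P4] Q2=[]
t=24-25: P2@Q0 runs 1, rem=0, completes. Q0=[] Q1=[P3,P4] Q2=[]
t=25-28: P3@Q1 runs 3, rem=0, completes. Q0=[] Q1=[P4] Q2=[]
t=28-34: P4@Q1 runs 6, rem=3, quantum used, demote→Q2. Q0=[] Q1=[] Q2=[P4]
t=34-37: P4@Q2 runs 3, rem=0, completes. Q0=[] Q1=[] Q2=[]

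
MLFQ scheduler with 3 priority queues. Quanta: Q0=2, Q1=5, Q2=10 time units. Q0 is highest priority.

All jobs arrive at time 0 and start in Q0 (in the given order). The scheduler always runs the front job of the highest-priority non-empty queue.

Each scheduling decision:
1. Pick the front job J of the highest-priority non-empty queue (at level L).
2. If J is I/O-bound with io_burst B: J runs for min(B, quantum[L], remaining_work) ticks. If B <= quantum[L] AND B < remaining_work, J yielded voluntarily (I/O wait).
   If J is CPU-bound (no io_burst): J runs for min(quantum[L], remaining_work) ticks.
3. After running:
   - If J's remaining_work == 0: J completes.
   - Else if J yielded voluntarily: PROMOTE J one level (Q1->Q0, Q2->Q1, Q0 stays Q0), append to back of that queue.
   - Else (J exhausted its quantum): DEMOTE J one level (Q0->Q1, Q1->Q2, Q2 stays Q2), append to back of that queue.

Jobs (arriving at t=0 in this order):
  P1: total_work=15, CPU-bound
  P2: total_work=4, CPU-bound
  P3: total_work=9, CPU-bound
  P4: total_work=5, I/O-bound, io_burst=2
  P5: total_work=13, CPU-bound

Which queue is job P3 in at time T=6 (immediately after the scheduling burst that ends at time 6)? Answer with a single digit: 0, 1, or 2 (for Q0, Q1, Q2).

Answer: 1

Derivation:
t=0-2: P1@Q0 runs 2, rem=13, quantum used, demote→Q1. Q0=[P2,P3,P4,P5] Q1=[P1] Q2=[]
t=2-4: P2@Q0 runs 2, rem=2, quantum used, demote→Q1. Q0=[P3,P4,P5] Q1=[P1,P2] Q2=[]
t=4-6: P3@Q0 runs 2, rem=7, quantum used, demote→Q1. Q0=[P4,P5] Q1=[P1,P2,P3] Q2=[]
t=6-8: P4@Q0 runs 2, rem=3, I/O yield, promote→Q0. Q0=[P5,P4] Q1=[P1,P2,P3] Q2=[]
t=8-10: P5@Q0 runs 2, rem=11, quantum used, demote→Q1. Q0=[P4] Q1=[P1,P2,P3,P5] Q2=[]
t=10-12: P4@Q0 runs 2, rem=1, I/O yield, promote→Q0. Q0=[P4] Q1=[P1,P2,P3,P5] Q2=[]
t=12-13: P4@Q0 runs 1, rem=0, completes. Q0=[] Q1=[P1,P2,P3,P5] Q2=[]
t=13-18: P1@Q1 runs 5, rem=8, quantum used, demote→Q2. Q0=[] Q1=[P2,P3,P5] Q2=[P1]
t=18-20: P2@Q1 runs 2, rem=0, completes. Q0=[] Q1=[P3,P5] Q2=[P1]
t=20-25: P3@Q1 runs 5, rem=2, quantum used, demote→Q2. Q0=[] Q1=[P5] Q2=[P1,P3]
t=25-30: P5@Q1 runs 5, rem=6, quantum used, demote→Q2. Q0=[] Q1=[] Q2=[P1,P3,P5]
t=30-38: P1@Q2 runs 8, rem=0, completes. Q0=[] Q1=[] Q2=[P3,P5]
t=38-40: P3@Q2 runs 2, rem=0, completes. Q0=[] Q1=[] Q2=[P5]
t=40-46: P5@Q2 runs 6, rem=0, completes. Q0=[] Q1=[] Q2=[]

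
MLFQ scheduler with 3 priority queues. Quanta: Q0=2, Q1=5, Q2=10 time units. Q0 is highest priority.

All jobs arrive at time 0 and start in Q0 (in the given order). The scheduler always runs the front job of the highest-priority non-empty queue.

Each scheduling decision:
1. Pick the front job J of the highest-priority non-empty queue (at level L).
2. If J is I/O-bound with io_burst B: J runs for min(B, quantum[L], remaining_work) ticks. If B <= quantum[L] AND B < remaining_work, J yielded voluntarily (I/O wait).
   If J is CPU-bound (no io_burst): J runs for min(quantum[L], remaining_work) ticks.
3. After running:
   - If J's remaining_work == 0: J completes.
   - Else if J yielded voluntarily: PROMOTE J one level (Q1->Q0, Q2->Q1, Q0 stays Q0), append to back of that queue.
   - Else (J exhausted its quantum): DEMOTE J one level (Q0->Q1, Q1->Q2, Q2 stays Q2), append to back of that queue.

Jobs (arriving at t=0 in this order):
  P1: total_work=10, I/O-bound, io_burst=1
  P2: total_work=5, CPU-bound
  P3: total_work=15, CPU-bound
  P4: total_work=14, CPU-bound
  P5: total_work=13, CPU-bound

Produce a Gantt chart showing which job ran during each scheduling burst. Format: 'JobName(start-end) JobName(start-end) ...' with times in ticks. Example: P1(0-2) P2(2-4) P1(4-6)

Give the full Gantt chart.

Answer: P1(0-1) P2(1-3) P3(3-5) P4(5-7) P5(7-9) P1(9-10) P1(10-11) P1(11-12) P1(12-13) P1(13-14) P1(14-15) P1(15-16) P1(16-17) P1(17-18) P2(18-21) P3(21-26) P4(26-31) P5(31-36) P3(36-44) P4(44-51) P5(51-57)

Derivation:
t=0-1: P1@Q0 runs 1, rem=9, I/O yield, promote→Q0. Q0=[P2,P3,P4,P5,P1] Q1=[] Q2=[]
t=1-3: P2@Q0 runs 2, rem=3, quantum used, demote→Q1. Q0=[P3,P4,P5,P1] Q1=[P2] Q2=[]
t=3-5: P3@Q0 runs 2, rem=13, quantum used, demote→Q1. Q0=[P4,P5,P1] Q1=[P2,P3] Q2=[]
t=5-7: P4@Q0 runs 2, rem=12, quantum used, demote→Q1. Q0=[P5,P1] Q1=[P2,P3,P4] Q2=[]
t=7-9: P5@Q0 runs 2, rem=11, quantum used, demote→Q1. Q0=[P1] Q1=[P2,P3,P4,P5] Q2=[]
t=9-10: P1@Q0 runs 1, rem=8, I/O yield, promote→Q0. Q0=[P1] Q1=[P2,P3,P4,P5] Q2=[]
t=10-11: P1@Q0 runs 1, rem=7, I/O yield, promote→Q0. Q0=[P1] Q1=[P2,P3,P4,P5] Q2=[]
t=11-12: P1@Q0 runs 1, rem=6, I/O yield, promote→Q0. Q0=[P1] Q1=[P2,P3,P4,P5] Q2=[]
t=12-13: P1@Q0 runs 1, rem=5, I/O yield, promote→Q0. Q0=[P1] Q1=[P2,P3,P4,P5] Q2=[]
t=13-14: P1@Q0 runs 1, rem=4, I/O yield, promote→Q0. Q0=[P1] Q1=[P2,P3,P4,P5] Q2=[]
t=14-15: P1@Q0 runs 1, rem=3, I/O yield, promote→Q0. Q0=[P1] Q1=[P2,P3,P4,P5] Q2=[]
t=15-16: P1@Q0 runs 1, rem=2, I/O yield, promote→Q0. Q0=[P1] Q1=[P2,P3,P4,P5] Q2=[]
t=16-17: P1@Q0 runs 1, rem=1, I/O yield, promote→Q0. Q0=[P1] Q1=[P2,P3,P4,P5] Q2=[]
t=17-18: P1@Q0 runs 1, rem=0, completes. Q0=[] Q1=[P2,P3,P4,P5] Q2=[]
t=18-21: P2@Q1 runs 3, rem=0, completes. Q0=[] Q1=[P3,P4,P5] Q2=[]
t=21-26: P3@Q1 runs 5, rem=8, quantum used, demote→Q2. Q0=[] Q1=[P4,P5] Q2=[P3]
t=26-31: P4@Q1 runs 5, rem=7, quantum used, demote→Q2. Q0=[] Q1=[P5] Q2=[P3,P4]
t=31-36: P5@Q1 runs 5, rem=6, quantum used, demote→Q2. Q0=[] Q1=[] Q2=[P3,P4,P5]
t=36-44: P3@Q2 runs 8, rem=0, completes. Q0=[] Q1=[] Q2=[P4,P5]
t=44-51: P4@Q2 runs 7, rem=0, completes. Q0=[] Q1=[] Q2=[P5]
t=51-57: P5@Q2 runs 6, rem=0, completes. Q0=[] Q1=[] Q2=[]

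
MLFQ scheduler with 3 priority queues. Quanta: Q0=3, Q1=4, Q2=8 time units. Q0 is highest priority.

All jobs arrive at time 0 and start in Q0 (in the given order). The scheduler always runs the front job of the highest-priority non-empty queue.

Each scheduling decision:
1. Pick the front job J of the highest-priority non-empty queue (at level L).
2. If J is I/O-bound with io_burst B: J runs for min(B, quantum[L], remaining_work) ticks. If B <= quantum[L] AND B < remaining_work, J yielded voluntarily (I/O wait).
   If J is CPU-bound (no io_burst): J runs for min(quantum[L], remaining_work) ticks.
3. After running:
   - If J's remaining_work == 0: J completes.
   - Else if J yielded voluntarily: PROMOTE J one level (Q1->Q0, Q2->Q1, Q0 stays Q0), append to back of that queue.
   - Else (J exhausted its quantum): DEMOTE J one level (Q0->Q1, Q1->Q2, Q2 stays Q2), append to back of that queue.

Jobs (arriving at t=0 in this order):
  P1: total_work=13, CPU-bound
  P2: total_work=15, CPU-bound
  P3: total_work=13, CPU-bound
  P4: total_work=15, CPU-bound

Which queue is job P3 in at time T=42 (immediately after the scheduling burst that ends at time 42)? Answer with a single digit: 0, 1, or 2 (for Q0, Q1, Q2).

Answer: 2

Derivation:
t=0-3: P1@Q0 runs 3, rem=10, quantum used, demote→Q1. Q0=[P2,P3,P4] Q1=[P1] Q2=[]
t=3-6: P2@Q0 runs 3, rem=12, quantum used, demote→Q1. Q0=[P3,P4] Q1=[P1,P2] Q2=[]
t=6-9: P3@Q0 runs 3, rem=10, quantum used, demote→Q1. Q0=[P4] Q1=[P1,P2,P3] Q2=[]
t=9-12: P4@Q0 runs 3, rem=12, quantum used, demote→Q1. Q0=[] Q1=[P1,P2,P3,P4] Q2=[]
t=12-16: P1@Q1 runs 4, rem=6, quantum used, demote→Q2. Q0=[] Q1=[P2,P3,P4] Q2=[P1]
t=16-20: P2@Q1 runs 4, rem=8, quantum used, demote→Q2. Q0=[] Q1=[P3,P4] Q2=[P1,P2]
t=20-24: P3@Q1 runs 4, rem=6, quantum used, demote→Q2. Q0=[] Q1=[P4] Q2=[P1,P2,P3]
t=24-28: P4@Q1 runs 4, rem=8, quantum used, demote→Q2. Q0=[] Q1=[] Q2=[P1,P2,P3,P4]
t=28-34: P1@Q2 runs 6, rem=0, completes. Q0=[] Q1=[] Q2=[P2,P3,P4]
t=34-42: P2@Q2 runs 8, rem=0, completes. Q0=[] Q1=[] Q2=[P3,P4]
t=42-48: P3@Q2 runs 6, rem=0, completes. Q0=[] Q1=[] Q2=[P4]
t=48-56: P4@Q2 runs 8, rem=0, completes. Q0=[] Q1=[] Q2=[]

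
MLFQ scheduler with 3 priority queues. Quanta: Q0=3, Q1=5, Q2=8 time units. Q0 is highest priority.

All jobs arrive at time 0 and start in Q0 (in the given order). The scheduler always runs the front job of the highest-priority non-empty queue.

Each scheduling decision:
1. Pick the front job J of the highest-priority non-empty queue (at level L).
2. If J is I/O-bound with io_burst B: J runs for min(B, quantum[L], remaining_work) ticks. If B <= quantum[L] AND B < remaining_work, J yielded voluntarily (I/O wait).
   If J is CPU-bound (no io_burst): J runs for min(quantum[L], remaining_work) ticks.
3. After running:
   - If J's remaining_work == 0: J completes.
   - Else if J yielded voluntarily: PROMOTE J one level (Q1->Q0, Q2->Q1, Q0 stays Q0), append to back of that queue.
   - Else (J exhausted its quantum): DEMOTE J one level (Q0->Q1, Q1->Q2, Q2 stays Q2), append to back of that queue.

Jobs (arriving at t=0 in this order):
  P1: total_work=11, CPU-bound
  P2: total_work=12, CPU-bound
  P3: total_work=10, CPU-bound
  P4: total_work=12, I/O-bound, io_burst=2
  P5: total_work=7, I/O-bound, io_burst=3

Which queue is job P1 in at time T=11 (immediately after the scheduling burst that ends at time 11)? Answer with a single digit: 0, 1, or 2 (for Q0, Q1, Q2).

t=0-3: P1@Q0 runs 3, rem=8, quantum used, demote→Q1. Q0=[P2,P3,P4,P5] Q1=[P1] Q2=[]
t=3-6: P2@Q0 runs 3, rem=9, quantum used, demote→Q1. Q0=[P3,P4,P5] Q1=[P1,P2] Q2=[]
t=6-9: P3@Q0 runs 3, rem=7, quantum used, demote→Q1. Q0=[P4,P5] Q1=[P1,P2,P3] Q2=[]
t=9-11: P4@Q0 runs 2, rem=10, I/O yield, promote→Q0. Q0=[P5,P4] Q1=[P1,P2,P3] Q2=[]
t=11-14: P5@Q0 runs 3, rem=4, I/O yield, promote→Q0. Q0=[P4,P5] Q1=[P1,P2,P3] Q2=[]
t=14-16: P4@Q0 runs 2, rem=8, I/O yield, promote→Q0. Q0=[P5,P4] Q1=[P1,P2,P3] Q2=[]
t=16-19: P5@Q0 runs 3, rem=1, I/O yield, promote→Q0. Q0=[P4,P5] Q1=[P1,P2,P3] Q2=[]
t=19-21: P4@Q0 runs 2, rem=6, I/O yield, promote→Q0. Q0=[P5,P4] Q1=[P1,P2,P3] Q2=[]
t=21-22: P5@Q0 runs 1, rem=0, completes. Q0=[P4] Q1=[P1,P2,P3] Q2=[]
t=22-24: P4@Q0 runs 2, rem=4, I/O yield, promote→Q0. Q0=[P4] Q1=[P1,P2,P3] Q2=[]
t=24-26: P4@Q0 runs 2, rem=2, I/O yield, promote→Q0. Q0=[P4] Q1=[P1,P2,P3] Q2=[]
t=26-28: P4@Q0 runs 2, rem=0, completes. Q0=[] Q1=[P1,P2,P3] Q2=[]
t=28-33: P1@Q1 runs 5, rem=3, quantum used, demote→Q2. Q0=[] Q1=[P2,P3] Q2=[P1]
t=33-38: P2@Q1 runs 5, rem=4, quantum used, demote→Q2. Q0=[] Q1=[P3] Q2=[P1,P2]
t=38-43: P3@Q1 runs 5, rem=2, quantum used, demote→Q2. Q0=[] Q1=[] Q2=[P1,P2,P3]
t=43-46: P1@Q2 runs 3, rem=0, completes. Q0=[] Q1=[] Q2=[P2,P3]
t=46-50: P2@Q2 runs 4, rem=0, completes. Q0=[] Q1=[] Q2=[P3]
t=50-52: P3@Q2 runs 2, rem=0, completes. Q0=[] Q1=[] Q2=[]

Answer: 1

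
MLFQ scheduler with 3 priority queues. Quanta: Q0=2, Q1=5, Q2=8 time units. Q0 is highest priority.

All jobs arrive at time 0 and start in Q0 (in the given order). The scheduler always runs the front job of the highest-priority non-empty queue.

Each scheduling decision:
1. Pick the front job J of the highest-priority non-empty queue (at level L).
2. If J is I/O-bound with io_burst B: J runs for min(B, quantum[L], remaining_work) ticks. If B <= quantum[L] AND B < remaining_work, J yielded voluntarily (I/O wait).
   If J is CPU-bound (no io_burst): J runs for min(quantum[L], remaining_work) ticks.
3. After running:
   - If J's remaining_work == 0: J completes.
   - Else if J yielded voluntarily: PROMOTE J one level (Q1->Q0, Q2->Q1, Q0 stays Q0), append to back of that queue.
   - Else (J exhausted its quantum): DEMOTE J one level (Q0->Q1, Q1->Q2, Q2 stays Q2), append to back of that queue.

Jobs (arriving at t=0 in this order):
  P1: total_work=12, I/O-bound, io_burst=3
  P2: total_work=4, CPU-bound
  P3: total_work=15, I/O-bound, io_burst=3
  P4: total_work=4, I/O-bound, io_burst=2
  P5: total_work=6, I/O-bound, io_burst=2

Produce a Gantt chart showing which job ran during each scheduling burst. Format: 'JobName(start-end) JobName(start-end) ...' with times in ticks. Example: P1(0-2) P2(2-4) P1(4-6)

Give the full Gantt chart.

Answer: P1(0-2) P2(2-4) P3(4-6) P4(6-8) P5(8-10) P4(10-12) P5(12-14) P5(14-16) P1(16-19) P1(19-21) P2(21-23) P3(23-26) P3(26-28) P1(28-31) P1(31-33) P3(33-36) P3(36-38) P3(38-41)

Derivation:
t=0-2: P1@Q0 runs 2, rem=10, quantum used, demote→Q1. Q0=[P2,P3,P4,P5] Q1=[P1] Q2=[]
t=2-4: P2@Q0 runs 2, rem=2, quantum used, demote→Q1. Q0=[P3,P4,P5] Q1=[P1,P2] Q2=[]
t=4-6: P3@Q0 runs 2, rem=13, quantum used, demote→Q1. Q0=[P4,P5] Q1=[P1,P2,P3] Q2=[]
t=6-8: P4@Q0 runs 2, rem=2, I/O yield, promote→Q0. Q0=[P5,P4] Q1=[P1,P2,P3] Q2=[]
t=8-10: P5@Q0 runs 2, rem=4, I/O yield, promote→Q0. Q0=[P4,P5] Q1=[P1,P2,P3] Q2=[]
t=10-12: P4@Q0 runs 2, rem=0, completes. Q0=[P5] Q1=[P1,P2,P3] Q2=[]
t=12-14: P5@Q0 runs 2, rem=2, I/O yield, promote→Q0. Q0=[P5] Q1=[P1,P2,P3] Q2=[]
t=14-16: P5@Q0 runs 2, rem=0, completes. Q0=[] Q1=[P1,P2,P3] Q2=[]
t=16-19: P1@Q1 runs 3, rem=7, I/O yield, promote→Q0. Q0=[P1] Q1=[P2,P3] Q2=[]
t=19-21: P1@Q0 runs 2, rem=5, quantum used, demote→Q1. Q0=[] Q1=[P2,P3,P1] Q2=[]
t=21-23: P2@Q1 runs 2, rem=0, completes. Q0=[] Q1=[P3,P1] Q2=[]
t=23-26: P3@Q1 runs 3, rem=10, I/O yield, promote→Q0. Q0=[P3] Q1=[P1] Q2=[]
t=26-28: P3@Q0 runs 2, rem=8, quantum used, demote→Q1. Q0=[] Q1=[P1,P3] Q2=[]
t=28-31: P1@Q1 runs 3, rem=2, I/O yield, promote→Q0. Q0=[P1] Q1=[P3] Q2=[]
t=31-33: P1@Q0 runs 2, rem=0, completes. Q0=[] Q1=[P3] Q2=[]
t=33-36: P3@Q1 runs 3, rem=5, I/O yield, promote→Q0. Q0=[P3] Q1=[] Q2=[]
t=36-38: P3@Q0 runs 2, rem=3, quantum used, demote→Q1. Q0=[] Q1=[P3] Q2=[]
t=38-41: P3@Q1 runs 3, rem=0, completes. Q0=[] Q1=[] Q2=[]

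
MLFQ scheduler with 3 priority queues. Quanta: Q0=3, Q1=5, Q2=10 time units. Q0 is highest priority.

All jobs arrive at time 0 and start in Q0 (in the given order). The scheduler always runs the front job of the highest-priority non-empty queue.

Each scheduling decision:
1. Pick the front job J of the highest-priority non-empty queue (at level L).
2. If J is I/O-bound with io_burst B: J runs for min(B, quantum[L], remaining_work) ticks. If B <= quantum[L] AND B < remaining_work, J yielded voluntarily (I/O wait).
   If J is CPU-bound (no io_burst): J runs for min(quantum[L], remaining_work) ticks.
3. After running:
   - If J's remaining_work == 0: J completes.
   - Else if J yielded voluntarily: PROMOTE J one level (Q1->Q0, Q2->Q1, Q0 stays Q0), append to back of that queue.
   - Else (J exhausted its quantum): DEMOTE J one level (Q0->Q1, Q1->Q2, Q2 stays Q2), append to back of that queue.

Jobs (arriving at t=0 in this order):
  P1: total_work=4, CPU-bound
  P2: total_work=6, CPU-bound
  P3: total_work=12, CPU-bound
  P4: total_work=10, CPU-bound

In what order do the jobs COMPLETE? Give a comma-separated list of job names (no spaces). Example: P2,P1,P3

t=0-3: P1@Q0 runs 3, rem=1, quantum used, demote→Q1. Q0=[P2,P3,P4] Q1=[P1] Q2=[]
t=3-6: P2@Q0 runs 3, rem=3, quantum used, demote→Q1. Q0=[P3,P4] Q1=[P1,P2] Q2=[]
t=6-9: P3@Q0 runs 3, rem=9, quantum used, demote→Q1. Q0=[P4] Q1=[P1,P2,P3] Q2=[]
t=9-12: P4@Q0 runs 3, rem=7, quantum used, demote→Q1. Q0=[] Q1=[P1,P2,P3,P4] Q2=[]
t=12-13: P1@Q1 runs 1, rem=0, completes. Q0=[] Q1=[P2,P3,P4] Q2=[]
t=13-16: P2@Q1 runs 3, rem=0, completes. Q0=[] Q1=[P3,P4] Q2=[]
t=16-21: P3@Q1 runs 5, rem=4, quantum used, demote→Q2. Q0=[] Q1=[P4] Q2=[P3]
t=21-26: P4@Q1 runs 5, rem=2, quantum used, demote→Q2. Q0=[] Q1=[] Q2=[P3,P4]
t=26-30: P3@Q2 runs 4, rem=0, completes. Q0=[] Q1=[] Q2=[P4]
t=30-32: P4@Q2 runs 2, rem=0, completes. Q0=[] Q1=[] Q2=[]

Answer: P1,P2,P3,P4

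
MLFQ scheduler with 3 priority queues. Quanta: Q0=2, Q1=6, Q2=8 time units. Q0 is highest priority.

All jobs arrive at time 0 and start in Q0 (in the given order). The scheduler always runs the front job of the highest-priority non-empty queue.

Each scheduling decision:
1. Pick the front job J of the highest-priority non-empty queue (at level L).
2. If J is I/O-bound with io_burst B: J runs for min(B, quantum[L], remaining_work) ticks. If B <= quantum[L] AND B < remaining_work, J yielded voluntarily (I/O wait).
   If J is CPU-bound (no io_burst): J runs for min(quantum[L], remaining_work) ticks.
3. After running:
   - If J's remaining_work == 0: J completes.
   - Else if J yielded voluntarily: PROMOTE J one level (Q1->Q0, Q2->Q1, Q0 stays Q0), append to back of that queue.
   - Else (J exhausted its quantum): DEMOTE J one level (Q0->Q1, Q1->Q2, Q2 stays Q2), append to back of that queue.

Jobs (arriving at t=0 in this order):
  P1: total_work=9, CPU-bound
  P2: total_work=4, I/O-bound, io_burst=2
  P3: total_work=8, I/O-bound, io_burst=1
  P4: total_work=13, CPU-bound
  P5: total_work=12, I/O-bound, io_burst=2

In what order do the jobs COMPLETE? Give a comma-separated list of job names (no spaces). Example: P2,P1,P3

Answer: P2,P5,P3,P1,P4

Derivation:
t=0-2: P1@Q0 runs 2, rem=7, quantum used, demote→Q1. Q0=[P2,P3,P4,P5] Q1=[P1] Q2=[]
t=2-4: P2@Q0 runs 2, rem=2, I/O yield, promote→Q0. Q0=[P3,P4,P5,P2] Q1=[P1] Q2=[]
t=4-5: P3@Q0 runs 1, rem=7, I/O yield, promote→Q0. Q0=[P4,P5,P2,P3] Q1=[P1] Q2=[]
t=5-7: P4@Q0 runs 2, rem=11, quantum used, demote→Q1. Q0=[P5,P2,P3] Q1=[P1,P4] Q2=[]
t=7-9: P5@Q0 runs 2, rem=10, I/O yield, promote→Q0. Q0=[P2,P3,P5] Q1=[P1,P4] Q2=[]
t=9-11: P2@Q0 runs 2, rem=0, completes. Q0=[P3,P5] Q1=[P1,P4] Q2=[]
t=11-12: P3@Q0 runs 1, rem=6, I/O yield, promote→Q0. Q0=[P5,P3] Q1=[P1,P4] Q2=[]
t=12-14: P5@Q0 runs 2, rem=8, I/O yield, promote→Q0. Q0=[P3,P5] Q1=[P1,P4] Q2=[]
t=14-15: P3@Q0 runs 1, rem=5, I/O yield, promote→Q0. Q0=[P5,P3] Q1=[P1,P4] Q2=[]
t=15-17: P5@Q0 runs 2, rem=6, I/O yield, promote→Q0. Q0=[P3,P5] Q1=[P1,P4] Q2=[]
t=17-18: P3@Q0 runs 1, rem=4, I/O yield, promote→Q0. Q0=[P5,P3] Q1=[P1,P4] Q2=[]
t=18-20: P5@Q0 runs 2, rem=4, I/O yield, promote→Q0. Q0=[P3,P5] Q1=[P1,P4] Q2=[]
t=20-21: P3@Q0 runs 1, rem=3, I/O yield, promote→Q0. Q0=[P5,P3] Q1=[P1,P4] Q2=[]
t=21-23: P5@Q0 runs 2, rem=2, I/O yield, promote→Q0. Q0=[P3,P5] Q1=[P1,P4] Q2=[]
t=23-24: P3@Q0 runs 1, rem=2, I/O yield, promote→Q0. Q0=[P5,P3] Q1=[P1,P4] Q2=[]
t=24-26: P5@Q0 runs 2, rem=0, completes. Q0=[P3] Q1=[P1,P4] Q2=[]
t=26-27: P3@Q0 runs 1, rem=1, I/O yield, promote→Q0. Q0=[P3] Q1=[P1,P4] Q2=[]
t=27-28: P3@Q0 runs 1, rem=0, completes. Q0=[] Q1=[P1,P4] Q2=[]
t=28-34: P1@Q1 runs 6, rem=1, quantum used, demote→Q2. Q0=[] Q1=[P4] Q2=[P1]
t=34-40: P4@Q1 runs 6, rem=5, quantum used, demote→Q2. Q0=[] Q1=[] Q2=[P1,P4]
t=40-41: P1@Q2 runs 1, rem=0, completes. Q0=[] Q1=[] Q2=[P4]
t=41-46: P4@Q2 runs 5, rem=0, completes. Q0=[] Q1=[] Q2=[]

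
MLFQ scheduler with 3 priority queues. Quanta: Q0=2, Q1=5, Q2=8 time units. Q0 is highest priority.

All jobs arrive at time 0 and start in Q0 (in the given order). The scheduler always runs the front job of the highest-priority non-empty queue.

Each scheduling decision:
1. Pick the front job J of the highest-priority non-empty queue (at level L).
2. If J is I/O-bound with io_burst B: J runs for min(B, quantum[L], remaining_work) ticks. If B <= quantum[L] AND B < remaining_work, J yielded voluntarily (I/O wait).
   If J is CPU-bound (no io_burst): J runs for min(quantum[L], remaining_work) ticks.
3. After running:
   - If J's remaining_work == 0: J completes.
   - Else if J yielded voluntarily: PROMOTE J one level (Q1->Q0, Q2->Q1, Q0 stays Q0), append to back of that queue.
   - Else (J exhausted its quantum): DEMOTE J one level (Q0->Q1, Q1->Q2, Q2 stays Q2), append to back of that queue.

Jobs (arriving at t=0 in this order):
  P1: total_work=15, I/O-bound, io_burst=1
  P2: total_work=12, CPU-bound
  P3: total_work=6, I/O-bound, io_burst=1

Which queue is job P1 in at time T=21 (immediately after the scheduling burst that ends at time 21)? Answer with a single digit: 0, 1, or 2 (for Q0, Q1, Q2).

Answer: 0

Derivation:
t=0-1: P1@Q0 runs 1, rem=14, I/O yield, promote→Q0. Q0=[P2,P3,P1] Q1=[] Q2=[]
t=1-3: P2@Q0 runs 2, rem=10, quantum used, demote→Q1. Q0=[P3,P1] Q1=[P2] Q2=[]
t=3-4: P3@Q0 runs 1, rem=5, I/O yield, promote→Q0. Q0=[P1,P3] Q1=[P2] Q2=[]
t=4-5: P1@Q0 runs 1, rem=13, I/O yield, promote→Q0. Q0=[P3,P1] Q1=[P2] Q2=[]
t=5-6: P3@Q0 runs 1, rem=4, I/O yield, promote→Q0. Q0=[P1,P3] Q1=[P2] Q2=[]
t=6-7: P1@Q0 runs 1, rem=12, I/O yield, promote→Q0. Q0=[P3,P1] Q1=[P2] Q2=[]
t=7-8: P3@Q0 runs 1, rem=3, I/O yield, promote→Q0. Q0=[P1,P3] Q1=[P2] Q2=[]
t=8-9: P1@Q0 runs 1, rem=11, I/O yield, promote→Q0. Q0=[P3,P1] Q1=[P2] Q2=[]
t=9-10: P3@Q0 runs 1, rem=2, I/O yield, promote→Q0. Q0=[P1,P3] Q1=[P2] Q2=[]
t=10-11: P1@Q0 runs 1, rem=10, I/O yield, promote→Q0. Q0=[P3,P1] Q1=[P2] Q2=[]
t=11-12: P3@Q0 runs 1, rem=1, I/O yield, promote→Q0. Q0=[P1,P3] Q1=[P2] Q2=[]
t=12-13: P1@Q0 runs 1, rem=9, I/O yield, promote→Q0. Q0=[P3,P1] Q1=[P2] Q2=[]
t=13-14: P3@Q0 runs 1, rem=0, completes. Q0=[P1] Q1=[P2] Q2=[]
t=14-15: P1@Q0 runs 1, rem=8, I/O yield, promote→Q0. Q0=[P1] Q1=[P2] Q2=[]
t=15-16: P1@Q0 runs 1, rem=7, I/O yield, promote→Q0. Q0=[P1] Q1=[P2] Q2=[]
t=16-17: P1@Q0 runs 1, rem=6, I/O yield, promote→Q0. Q0=[P1] Q1=[P2] Q2=[]
t=17-18: P1@Q0 runs 1, rem=5, I/O yield, promote→Q0. Q0=[P1] Q1=[P2] Q2=[]
t=18-19: P1@Q0 runs 1, rem=4, I/O yield, promote→Q0. Q0=[P1] Q1=[P2] Q2=[]
t=19-20: P1@Q0 runs 1, rem=3, I/O yield, promote→Q0. Q0=[P1] Q1=[P2] Q2=[]
t=20-21: P1@Q0 runs 1, rem=2, I/O yield, promote→Q0. Q0=[P1] Q1=[P2] Q2=[]
t=21-22: P1@Q0 runs 1, rem=1, I/O yield, promote→Q0. Q0=[P1] Q1=[P2] Q2=[]
t=22-23: P1@Q0 runs 1, rem=0, completes. Q0=[] Q1=[P2] Q2=[]
t=23-28: P2@Q1 runs 5, rem=5, quantum used, demote→Q2. Q0=[] Q1=[] Q2=[P2]
t=28-33: P2@Q2 runs 5, rem=0, completes. Q0=[] Q1=[] Q2=[]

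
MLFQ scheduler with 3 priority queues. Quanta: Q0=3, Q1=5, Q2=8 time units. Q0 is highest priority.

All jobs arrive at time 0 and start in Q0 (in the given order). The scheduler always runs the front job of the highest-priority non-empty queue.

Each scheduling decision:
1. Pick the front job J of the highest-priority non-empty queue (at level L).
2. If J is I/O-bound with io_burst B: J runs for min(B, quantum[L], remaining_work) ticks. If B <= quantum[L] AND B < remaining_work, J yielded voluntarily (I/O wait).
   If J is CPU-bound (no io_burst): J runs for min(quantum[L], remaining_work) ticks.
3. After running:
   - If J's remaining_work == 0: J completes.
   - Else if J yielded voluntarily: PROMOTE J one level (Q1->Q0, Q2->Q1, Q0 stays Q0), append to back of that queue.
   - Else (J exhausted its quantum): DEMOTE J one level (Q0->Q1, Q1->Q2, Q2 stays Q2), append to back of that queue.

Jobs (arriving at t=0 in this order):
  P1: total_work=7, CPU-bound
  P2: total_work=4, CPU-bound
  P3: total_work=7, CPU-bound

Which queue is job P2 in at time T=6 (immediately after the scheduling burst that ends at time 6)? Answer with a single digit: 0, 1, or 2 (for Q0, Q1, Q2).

t=0-3: P1@Q0 runs 3, rem=4, quantum used, demote→Q1. Q0=[P2,P3] Q1=[P1] Q2=[]
t=3-6: P2@Q0 runs 3, rem=1, quantum used, demote→Q1. Q0=[P3] Q1=[P1,P2] Q2=[]
t=6-9: P3@Q0 runs 3, rem=4, quantum used, demote→Q1. Q0=[] Q1=[P1,P2,P3] Q2=[]
t=9-13: P1@Q1 runs 4, rem=0, completes. Q0=[] Q1=[P2,P3] Q2=[]
t=13-14: P2@Q1 runs 1, rem=0, completes. Q0=[] Q1=[P3] Q2=[]
t=14-18: P3@Q1 runs 4, rem=0, completes. Q0=[] Q1=[] Q2=[]

Answer: 1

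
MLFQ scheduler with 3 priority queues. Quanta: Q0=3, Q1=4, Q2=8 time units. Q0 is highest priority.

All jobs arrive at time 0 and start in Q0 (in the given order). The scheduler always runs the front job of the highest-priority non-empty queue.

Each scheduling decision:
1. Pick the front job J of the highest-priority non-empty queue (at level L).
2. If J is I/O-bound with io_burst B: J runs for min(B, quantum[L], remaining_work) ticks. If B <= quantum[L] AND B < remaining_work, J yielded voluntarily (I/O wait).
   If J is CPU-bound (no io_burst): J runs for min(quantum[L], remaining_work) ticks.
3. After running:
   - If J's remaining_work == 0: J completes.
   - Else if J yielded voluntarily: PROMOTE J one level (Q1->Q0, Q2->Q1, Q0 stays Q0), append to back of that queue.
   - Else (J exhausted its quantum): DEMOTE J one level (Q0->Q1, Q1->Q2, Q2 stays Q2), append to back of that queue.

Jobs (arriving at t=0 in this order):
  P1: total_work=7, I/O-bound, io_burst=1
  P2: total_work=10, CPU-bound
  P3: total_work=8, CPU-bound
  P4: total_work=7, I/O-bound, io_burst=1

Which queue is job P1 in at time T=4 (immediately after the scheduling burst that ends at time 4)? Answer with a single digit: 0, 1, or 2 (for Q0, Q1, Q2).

t=0-1: P1@Q0 runs 1, rem=6, I/O yield, promote→Q0. Q0=[P2,P3,P4,P1] Q1=[] Q2=[]
t=1-4: P2@Q0 runs 3, rem=7, quantum used, demote→Q1. Q0=[P3,P4,P1] Q1=[P2] Q2=[]
t=4-7: P3@Q0 runs 3, rem=5, quantum used, demote→Q1. Q0=[P4,P1] Q1=[P2,P3] Q2=[]
t=7-8: P4@Q0 runs 1, rem=6, I/O yield, promote→Q0. Q0=[P1,P4] Q1=[P2,P3] Q2=[]
t=8-9: P1@Q0 runs 1, rem=5, I/O yield, promote→Q0. Q0=[P4,P1] Q1=[P2,P3] Q2=[]
t=9-10: P4@Q0 runs 1, rem=5, I/O yield, promote→Q0. Q0=[P1,P4] Q1=[P2,P3] Q2=[]
t=10-11: P1@Q0 runs 1, rem=4, I/O yield, promote→Q0. Q0=[P4,P1] Q1=[P2,P3] Q2=[]
t=11-12: P4@Q0 runs 1, rem=4, I/O yield, promote→Q0. Q0=[P1,P4] Q1=[P2,P3] Q2=[]
t=12-13: P1@Q0 runs 1, rem=3, I/O yield, promote→Q0. Q0=[P4,P1] Q1=[P2,P3] Q2=[]
t=13-14: P4@Q0 runs 1, rem=3, I/O yield, promote→Q0. Q0=[P1,P4] Q1=[P2,P3] Q2=[]
t=14-15: P1@Q0 runs 1, rem=2, I/O yield, promote→Q0. Q0=[P4,P1] Q1=[P2,P3] Q2=[]
t=15-16: P4@Q0 runs 1, rem=2, I/O yield, promote→Q0. Q0=[P1,P4] Q1=[P2,P3] Q2=[]
t=16-17: P1@Q0 runs 1, rem=1, I/O yield, promote→Q0. Q0=[P4,P1] Q1=[P2,P3] Q2=[]
t=17-18: P4@Q0 runs 1, rem=1, I/O yield, promote→Q0. Q0=[P1,P4] Q1=[P2,P3] Q2=[]
t=18-19: P1@Q0 runs 1, rem=0, completes. Q0=[P4] Q1=[P2,P3] Q2=[]
t=19-20: P4@Q0 runs 1, rem=0, completes. Q0=[] Q1=[P2,P3] Q2=[]
t=20-24: P2@Q1 runs 4, rem=3, quantum used, demote→Q2. Q0=[] Q1=[P3] Q2=[P2]
t=24-28: P3@Q1 runs 4, rem=1, quantum used, demote→Q2. Q0=[] Q1=[] Q2=[P2,P3]
t=28-31: P2@Q2 runs 3, rem=0, completes. Q0=[] Q1=[] Q2=[P3]
t=31-32: P3@Q2 runs 1, rem=0, completes. Q0=[] Q1=[] Q2=[]

Answer: 0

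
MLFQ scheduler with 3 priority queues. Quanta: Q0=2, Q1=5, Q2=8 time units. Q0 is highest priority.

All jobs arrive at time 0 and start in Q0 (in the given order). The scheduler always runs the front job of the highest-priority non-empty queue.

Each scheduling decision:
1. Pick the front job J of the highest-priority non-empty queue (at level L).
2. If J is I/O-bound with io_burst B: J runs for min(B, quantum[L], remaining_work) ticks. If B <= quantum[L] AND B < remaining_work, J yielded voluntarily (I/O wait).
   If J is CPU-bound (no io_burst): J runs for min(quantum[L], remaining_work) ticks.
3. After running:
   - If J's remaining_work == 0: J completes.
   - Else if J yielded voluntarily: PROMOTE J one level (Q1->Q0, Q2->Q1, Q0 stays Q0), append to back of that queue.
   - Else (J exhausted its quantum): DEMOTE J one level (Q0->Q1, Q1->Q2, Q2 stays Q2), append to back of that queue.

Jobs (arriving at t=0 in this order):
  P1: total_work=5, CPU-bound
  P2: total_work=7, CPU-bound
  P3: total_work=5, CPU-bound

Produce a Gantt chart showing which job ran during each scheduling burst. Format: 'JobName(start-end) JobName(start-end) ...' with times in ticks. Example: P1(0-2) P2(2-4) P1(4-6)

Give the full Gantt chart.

t=0-2: P1@Q0 runs 2, rem=3, quantum used, demote→Q1. Q0=[P2,P3] Q1=[P1] Q2=[]
t=2-4: P2@Q0 runs 2, rem=5, quantum used, demote→Q1. Q0=[P3] Q1=[P1,P2] Q2=[]
t=4-6: P3@Q0 runs 2, rem=3, quantum used, demote→Q1. Q0=[] Q1=[P1,P2,P3] Q2=[]
t=6-9: P1@Q1 runs 3, rem=0, completes. Q0=[] Q1=[P2,P3] Q2=[]
t=9-14: P2@Q1 runs 5, rem=0, completes. Q0=[] Q1=[P3] Q2=[]
t=14-17: P3@Q1 runs 3, rem=0, completes. Q0=[] Q1=[] Q2=[]

Answer: P1(0-2) P2(2-4) P3(4-6) P1(6-9) P2(9-14) P3(14-17)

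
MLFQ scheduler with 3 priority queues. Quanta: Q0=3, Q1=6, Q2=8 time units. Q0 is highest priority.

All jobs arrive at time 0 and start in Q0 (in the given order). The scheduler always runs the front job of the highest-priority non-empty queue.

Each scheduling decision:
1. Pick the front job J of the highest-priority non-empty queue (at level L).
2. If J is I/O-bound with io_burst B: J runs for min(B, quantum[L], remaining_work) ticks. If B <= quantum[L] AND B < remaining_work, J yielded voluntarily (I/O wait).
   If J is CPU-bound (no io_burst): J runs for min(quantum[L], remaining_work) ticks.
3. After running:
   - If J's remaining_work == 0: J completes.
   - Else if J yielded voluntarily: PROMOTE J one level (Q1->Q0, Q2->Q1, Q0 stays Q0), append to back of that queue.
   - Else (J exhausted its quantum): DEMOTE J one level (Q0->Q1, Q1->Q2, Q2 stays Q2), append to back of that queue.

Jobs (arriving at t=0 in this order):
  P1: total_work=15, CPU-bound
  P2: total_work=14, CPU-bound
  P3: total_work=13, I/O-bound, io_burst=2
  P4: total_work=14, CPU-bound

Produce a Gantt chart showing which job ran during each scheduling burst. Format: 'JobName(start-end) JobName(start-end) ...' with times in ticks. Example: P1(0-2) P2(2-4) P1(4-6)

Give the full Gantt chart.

Answer: P1(0-3) P2(3-6) P3(6-8) P4(8-11) P3(11-13) P3(13-15) P3(15-17) P3(17-19) P3(19-21) P3(21-22) P1(22-28) P2(28-34) P4(34-40) P1(40-46) P2(46-51) P4(51-56)

Derivation:
t=0-3: P1@Q0 runs 3, rem=12, quantum used, demote→Q1. Q0=[P2,P3,P4] Q1=[P1] Q2=[]
t=3-6: P2@Q0 runs 3, rem=11, quantum used, demote→Q1. Q0=[P3,P4] Q1=[P1,P2] Q2=[]
t=6-8: P3@Q0 runs 2, rem=11, I/O yield, promote→Q0. Q0=[P4,P3] Q1=[P1,P2] Q2=[]
t=8-11: P4@Q0 runs 3, rem=11, quantum used, demote→Q1. Q0=[P3] Q1=[P1,P2,P4] Q2=[]
t=11-13: P3@Q0 runs 2, rem=9, I/O yield, promote→Q0. Q0=[P3] Q1=[P1,P2,P4] Q2=[]
t=13-15: P3@Q0 runs 2, rem=7, I/O yield, promote→Q0. Q0=[P3] Q1=[P1,P2,P4] Q2=[]
t=15-17: P3@Q0 runs 2, rem=5, I/O yield, promote→Q0. Q0=[P3] Q1=[P1,P2,P4] Q2=[]
t=17-19: P3@Q0 runs 2, rem=3, I/O yield, promote→Q0. Q0=[P3] Q1=[P1,P2,P4] Q2=[]
t=19-21: P3@Q0 runs 2, rem=1, I/O yield, promote→Q0. Q0=[P3] Q1=[P1,P2,P4] Q2=[]
t=21-22: P3@Q0 runs 1, rem=0, completes. Q0=[] Q1=[P1,P2,P4] Q2=[]
t=22-28: P1@Q1 runs 6, rem=6, quantum used, demote→Q2. Q0=[] Q1=[P2,P4] Q2=[P1]
t=28-34: P2@Q1 runs 6, rem=5, quantum used, demote→Q2. Q0=[] Q1=[P4] Q2=[P1,P2]
t=34-40: P4@Q1 runs 6, rem=5, quantum used, demote→Q2. Q0=[] Q1=[] Q2=[P1,P2,P4]
t=40-46: P1@Q2 runs 6, rem=0, completes. Q0=[] Q1=[] Q2=[P2,P4]
t=46-51: P2@Q2 runs 5, rem=0, completes. Q0=[] Q1=[] Q2=[P4]
t=51-56: P4@Q2 runs 5, rem=0, completes. Q0=[] Q1=[] Q2=[]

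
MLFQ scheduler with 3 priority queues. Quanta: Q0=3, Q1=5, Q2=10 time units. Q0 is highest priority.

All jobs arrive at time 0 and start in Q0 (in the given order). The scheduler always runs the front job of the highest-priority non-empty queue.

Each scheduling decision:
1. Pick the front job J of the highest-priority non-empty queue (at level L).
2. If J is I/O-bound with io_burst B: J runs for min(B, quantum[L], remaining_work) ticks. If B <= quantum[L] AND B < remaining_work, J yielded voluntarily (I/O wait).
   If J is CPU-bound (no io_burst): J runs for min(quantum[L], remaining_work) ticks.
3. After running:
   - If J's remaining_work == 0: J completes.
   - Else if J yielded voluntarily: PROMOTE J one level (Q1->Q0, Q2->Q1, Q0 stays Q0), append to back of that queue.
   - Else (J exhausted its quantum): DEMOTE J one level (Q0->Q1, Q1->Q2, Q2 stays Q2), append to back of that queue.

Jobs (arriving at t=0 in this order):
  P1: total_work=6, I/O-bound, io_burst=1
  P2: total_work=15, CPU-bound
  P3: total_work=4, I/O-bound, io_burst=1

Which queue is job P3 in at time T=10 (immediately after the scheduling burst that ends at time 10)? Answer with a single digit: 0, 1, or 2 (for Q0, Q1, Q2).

Answer: 0

Derivation:
t=0-1: P1@Q0 runs 1, rem=5, I/O yield, promote→Q0. Q0=[P2,P3,P1] Q1=[] Q2=[]
t=1-4: P2@Q0 runs 3, rem=12, quantum used, demote→Q1. Q0=[P3,P1] Q1=[P2] Q2=[]
t=4-5: P3@Q0 runs 1, rem=3, I/O yield, promote→Q0. Q0=[P1,P3] Q1=[P2] Q2=[]
t=5-6: P1@Q0 runs 1, rem=4, I/O yield, promote→Q0. Q0=[P3,P1] Q1=[P2] Q2=[]
t=6-7: P3@Q0 runs 1, rem=2, I/O yield, promote→Q0. Q0=[P1,P3] Q1=[P2] Q2=[]
t=7-8: P1@Q0 runs 1, rem=3, I/O yield, promote→Q0. Q0=[P3,P1] Q1=[P2] Q2=[]
t=8-9: P3@Q0 runs 1, rem=1, I/O yield, promote→Q0. Q0=[P1,P3] Q1=[P2] Q2=[]
t=9-10: P1@Q0 runs 1, rem=2, I/O yield, promote→Q0. Q0=[P3,P1] Q1=[P2] Q2=[]
t=10-11: P3@Q0 runs 1, rem=0, completes. Q0=[P1] Q1=[P2] Q2=[]
t=11-12: P1@Q0 runs 1, rem=1, I/O yield, promote→Q0. Q0=[P1] Q1=[P2] Q2=[]
t=12-13: P1@Q0 runs 1, rem=0, completes. Q0=[] Q1=[P2] Q2=[]
t=13-18: P2@Q1 runs 5, rem=7, quantum used, demote→Q2. Q0=[] Q1=[] Q2=[P2]
t=18-25: P2@Q2 runs 7, rem=0, completes. Q0=[] Q1=[] Q2=[]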